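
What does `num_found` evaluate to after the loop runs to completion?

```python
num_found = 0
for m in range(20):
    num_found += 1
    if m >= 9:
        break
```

Let's trace through this code step by step.

Initialize: num_found = 0
Entering loop: for m in range(20):
After iteration 1: m = 0, num_found = 1
After iteration 2: m = 1, num_found = 2
After iteration 3: m = 2, num_found = 3
After iteration 4: m = 3, num_found = 4
After iteration 5: m = 4, num_found = 5
After iteration 6: m = 5, num_found = 6
After iteration 7: m = 6, num_found = 7
After iteration 8: m = 7, num_found = 8
After iteration 9: m = 8, num_found = 9
After iteration 10: m = 9, num_found = 10
Loop ends.

Final answer: 10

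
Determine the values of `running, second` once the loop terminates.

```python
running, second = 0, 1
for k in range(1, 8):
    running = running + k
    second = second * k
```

Let's trace through this code step by step.

Initialize: running = 0
Initialize: second = 1
Entering loop: for k in range(1, 8):
After iteration 1: k = 1, running = 1, second = 1
After iteration 2: k = 2, running = 3, second = 2
After iteration 3: k = 3, running = 6, second = 6
After iteration 4: k = 4, running = 10, second = 24
After iteration 5: k = 5, running = 15, second = 120
After iteration 6: k = 6, running = 21, second = 720
After iteration 7: k = 7, running = 28, second = 5040
Loop ends.

Final answer: 28, 5040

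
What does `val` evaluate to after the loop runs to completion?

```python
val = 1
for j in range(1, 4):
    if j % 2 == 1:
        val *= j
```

Let's trace through this code step by step.

Initialize: val = 1
Entering loop: for j in range(1, 4):
After iteration 1: j = 1, val = 1
After iteration 2: j = 2, val = 1
After iteration 3: j = 3, val = 3
Loop ends.

Final answer: 3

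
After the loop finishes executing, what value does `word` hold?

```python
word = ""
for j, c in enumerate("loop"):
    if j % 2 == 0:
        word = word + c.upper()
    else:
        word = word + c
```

Let's trace through this code step by step.

Initialize: word = ''
Entering loop: for j, c in enumerate("loop"):
After iteration 1: j = 0, c = 'l', word = 'L'
After iteration 2: j = 1, c = 'o', word = 'Lo'
After iteration 3: j = 2, c = 'o', word = 'LoO'
After iteration 4: j = 3, c = 'p', word = 'LoOp'
Loop ends.

Final answer: 'LoOp'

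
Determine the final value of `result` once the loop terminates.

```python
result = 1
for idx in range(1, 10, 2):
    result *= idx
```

Let's trace through this code step by step.

Initialize: result = 1
Entering loop: for idx in range(1, 10, 2):
After iteration 1: idx = 1, result = 1
After iteration 2: idx = 3, result = 3
After iteration 3: idx = 5, result = 15
After iteration 4: idx = 7, result = 105
After iteration 5: idx = 9, result = 945
Loop ends.

Final answer: 945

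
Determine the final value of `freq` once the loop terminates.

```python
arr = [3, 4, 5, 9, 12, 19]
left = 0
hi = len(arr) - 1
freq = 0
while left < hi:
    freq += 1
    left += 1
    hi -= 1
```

Let's trace through this code step by step.

Initialize: arr = [3, 4, 5, 9, 12, 19]
Initialize: left = 0
Initialize: hi = 5
Initialize: freq = 0
Entering loop: while left < hi:
After iteration 1: left = 1, hi = 4, freq = 1
After iteration 2: left = 2, hi = 3, freq = 2
After iteration 3: left = 3, hi = 2, freq = 3
Loop ends.

Final answer: 3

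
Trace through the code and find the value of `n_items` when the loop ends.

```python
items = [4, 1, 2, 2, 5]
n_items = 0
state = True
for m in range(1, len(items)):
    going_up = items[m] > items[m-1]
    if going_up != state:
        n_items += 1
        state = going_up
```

Let's trace through this code step by step.

Initialize: items = [4, 1, 2, 2, 5]
Initialize: n_items = 0
Initialize: state = True
Entering loop: for m in range(1, len(items)):
After iteration 1: m = 1, n_items = 1, state = False, going_up = False
After iteration 2: m = 2, n_items = 2, state = True, going_up = True
After iteration 3: m = 3, n_items = 3, state = False, going_up = False
After iteration 4: m = 4, n_items = 4, state = True, going_up = True
Loop ends.

Final answer: 4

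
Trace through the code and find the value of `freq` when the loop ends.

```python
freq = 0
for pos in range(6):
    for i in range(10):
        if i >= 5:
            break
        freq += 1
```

Let's trace through this code step by step.

Initialize: freq = 0
Entering loop: for pos in range(6):
After iteration 1: pos = 0, freq = 5
After iteration 2: pos = 1, freq = 10
After iteration 3: pos = 2, freq = 15
After iteration 4: pos = 3, freq = 20
After iteration 5: pos = 4, freq = 25
After iteration 6: pos = 5, freq = 30
Loop ends.

Final answer: 30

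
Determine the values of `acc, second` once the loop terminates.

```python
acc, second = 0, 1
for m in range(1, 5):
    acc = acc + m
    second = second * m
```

Let's trace through this code step by step.

Initialize: acc = 0
Initialize: second = 1
Entering loop: for m in range(1, 5):
After iteration 1: m = 1, acc = 1, second = 1
After iteration 2: m = 2, acc = 3, second = 2
After iteration 3: m = 3, acc = 6, second = 6
After iteration 4: m = 4, acc = 10, second = 24
Loop ends.

Final answer: 10, 24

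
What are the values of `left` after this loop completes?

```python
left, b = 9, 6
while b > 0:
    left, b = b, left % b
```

Let's trace through this code step by step.

Initialize: left = 9
Initialize: b = 6
Entering loop: while b > 0:
After iteration 1: left = 6, b = 3
After iteration 2: left = 3, b = 0
Loop ends.

Final answer: 3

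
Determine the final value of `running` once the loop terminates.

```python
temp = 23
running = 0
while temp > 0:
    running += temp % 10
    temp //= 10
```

Let's trace through this code step by step.

Initialize: temp = 23
Initialize: running = 0
Entering loop: while temp > 0:
After iteration 1: temp = 2, running = 3
After iteration 2: temp = 0, running = 5
Loop ends.

Final answer: 5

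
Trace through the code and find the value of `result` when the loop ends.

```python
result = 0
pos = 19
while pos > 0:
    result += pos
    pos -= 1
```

Let's trace through this code step by step.

Initialize: result = 0
Initialize: pos = 19
Entering loop: while pos > 0:
After iteration 1: result = 19, pos = 18
After iteration 2: result = 37, pos = 17
After iteration 3: result = 54, pos = 16
After iteration 4: result = 70, pos = 15
After iteration 5: result = 85, pos = 14
After iteration 6: result = 99, pos = 13
After iteration 7: result = 112, pos = 12
After iteration 8: result = 124, pos = 11
After iteration 9: result = 135, pos = 10
After iteration 10: result = 145, pos = 9
After iteration 11: result = 154, pos = 8
After iteration 12: result = 162, pos = 7
After iteration 13: result = 169, pos = 6
After iteration 14: result = 175, pos = 5
After iteration 15: result = 180, pos = 4
After iteration 16: result = 184, pos = 3
After iteration 17: result = 187, pos = 2
After iteration 18: result = 189, pos = 1
After iteration 19: result = 190, pos = 0
Loop ends.

Final answer: 190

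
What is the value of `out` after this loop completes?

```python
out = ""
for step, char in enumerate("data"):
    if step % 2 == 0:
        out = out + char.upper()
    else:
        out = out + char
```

Let's trace through this code step by step.

Initialize: out = ''
Entering loop: for step, char in enumerate("data"):
After iteration 1: step = 0, char = 'd', out = 'D'
After iteration 2: step = 1, char = 'a', out = 'Da'
After iteration 3: step = 2, char = 't', out = 'DaT'
After iteration 4: step = 3, char = 'a', out = 'DaTa'
Loop ends.

Final answer: 'DaTa'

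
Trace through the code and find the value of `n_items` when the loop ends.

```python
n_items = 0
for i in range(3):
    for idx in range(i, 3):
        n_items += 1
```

Let's trace through this code step by step.

Initialize: n_items = 0
Entering loop: for i in range(3):
After iteration 1: i = 0, n_items = 3
After iteration 2: i = 1, n_items = 5
After iteration 3: i = 2, n_items = 6
Loop ends.

Final answer: 6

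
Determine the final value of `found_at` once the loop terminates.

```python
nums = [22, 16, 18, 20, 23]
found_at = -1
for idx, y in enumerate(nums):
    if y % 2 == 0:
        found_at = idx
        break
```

Let's trace through this code step by step.

Initialize: nums = [22, 16, 18, 20, 23]
Initialize: found_at = -1
Entering loop: for idx, y in enumerate(nums):
After iteration 1: idx = 0, y = 22, found_at = 0
Loop ends.

Final answer: 0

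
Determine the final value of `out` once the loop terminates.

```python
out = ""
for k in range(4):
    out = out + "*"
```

Let's trace through this code step by step.

Initialize: out = ''
Entering loop: for k in range(4):
After iteration 1: k = 0, out = '*'
After iteration 2: k = 1, out = '**'
After iteration 3: k = 2, out = '***'
After iteration 4: k = 3, out = '****'
Loop ends.

Final answer: '****'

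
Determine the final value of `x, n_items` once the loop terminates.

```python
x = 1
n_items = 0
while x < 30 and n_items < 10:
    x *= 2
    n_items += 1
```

Let's trace through this code step by step.

Initialize: x = 1
Initialize: n_items = 0
Entering loop: while x < 30 and n_items < 10:
After iteration 1: x = 2, n_items = 1
After iteration 2: x = 4, n_items = 2
After iteration 3: x = 8, n_items = 3
After iteration 4: x = 16, n_items = 4
After iteration 5: x = 32, n_items = 5
Loop ends.

Final answer: 32, 5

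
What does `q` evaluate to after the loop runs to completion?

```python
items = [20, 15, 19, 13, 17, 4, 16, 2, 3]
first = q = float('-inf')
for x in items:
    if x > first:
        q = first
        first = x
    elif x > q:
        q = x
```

Let's trace through this code step by step.

Initialize: items = [20, 15, 19, 13, 17, 4, 16, 2, 3]
Initialize: first = -inf
Initialize: q = -inf
Entering loop: for x in items:
After iteration 1: x = 20, first = 20, q = -inf
After iteration 2: x = 15, first = 20, q = 15
After iteration 3: x = 19, first = 20, q = 19
After iteration 4: x = 13, first = 20, q = 19
After iteration 5: x = 17, first = 20, q = 19
After iteration 6: x = 4, first = 20, q = 19
After iteration 7: x = 16, first = 20, q = 19
After iteration 8: x = 2, first = 20, q = 19
After iteration 9: x = 3, first = 20, q = 19
Loop ends.

Final answer: 19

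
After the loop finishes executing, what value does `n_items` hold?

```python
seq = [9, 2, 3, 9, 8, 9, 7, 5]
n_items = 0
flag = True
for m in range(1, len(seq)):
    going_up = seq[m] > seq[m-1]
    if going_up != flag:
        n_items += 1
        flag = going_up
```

Let's trace through this code step by step.

Initialize: seq = [9, 2, 3, 9, 8, 9, 7, 5]
Initialize: n_items = 0
Initialize: flag = True
Entering loop: for m in range(1, len(seq)):
After iteration 1: m = 1, n_items = 1, flag = False, going_up = False
After iteration 2: m = 2, n_items = 2, flag = True, going_up = True
After iteration 3: m = 3, n_items = 2, flag = True, going_up = True
After iteration 4: m = 4, n_items = 3, flag = False, going_up = False
After iteration 5: m = 5, n_items = 4, flag = True, going_up = True
After iteration 6: m = 6, n_items = 5, flag = False, going_up = False
After iteration 7: m = 7, n_items = 5, flag = False, going_up = False
Loop ends.

Final answer: 5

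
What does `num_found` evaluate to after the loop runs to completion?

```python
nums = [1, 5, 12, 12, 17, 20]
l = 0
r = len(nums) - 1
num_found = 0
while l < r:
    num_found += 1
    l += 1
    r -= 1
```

Let's trace through this code step by step.

Initialize: nums = [1, 5, 12, 12, 17, 20]
Initialize: l = 0
Initialize: r = 5
Initialize: num_found = 0
Entering loop: while l < r:
After iteration 1: l = 1, r = 4, num_found = 1
After iteration 2: l = 2, r = 3, num_found = 2
After iteration 3: l = 3, r = 2, num_found = 3
Loop ends.

Final answer: 3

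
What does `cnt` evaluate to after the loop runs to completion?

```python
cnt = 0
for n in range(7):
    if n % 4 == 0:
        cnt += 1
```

Let's trace through this code step by step.

Initialize: cnt = 0
Entering loop: for n in range(7):
After iteration 1: n = 0, cnt = 1
After iteration 2: n = 1, cnt = 1
After iteration 3: n = 2, cnt = 1
After iteration 4: n = 3, cnt = 1
After iteration 5: n = 4, cnt = 2
After iteration 6: n = 5, cnt = 2
After iteration 7: n = 6, cnt = 2
Loop ends.

Final answer: 2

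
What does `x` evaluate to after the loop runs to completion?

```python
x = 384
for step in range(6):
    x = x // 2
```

Let's trace through this code step by step.

Initialize: x = 384
Entering loop: for step in range(6):
After iteration 1: step = 0, x = 192
After iteration 2: step = 1, x = 96
After iteration 3: step = 2, x = 48
After iteration 4: step = 3, x = 24
After iteration 5: step = 4, x = 12
After iteration 6: step = 5, x = 6
Loop ends.

Final answer: 6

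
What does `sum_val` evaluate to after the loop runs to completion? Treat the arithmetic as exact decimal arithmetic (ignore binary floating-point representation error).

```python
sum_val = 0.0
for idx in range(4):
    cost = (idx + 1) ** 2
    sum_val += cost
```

Let's trace through this code step by step.

Initialize: sum_val = 0.0
Entering loop: for idx in range(4):
After iteration 1: idx = 0, sum_val = 1.0, cost = 1
After iteration 2: idx = 1, sum_val = 5.0, cost = 4
After iteration 3: idx = 2, sum_val = 14.0, cost = 9
After iteration 4: idx = 3, sum_val = 30.0, cost = 16
Loop ends.

Final answer: 30.0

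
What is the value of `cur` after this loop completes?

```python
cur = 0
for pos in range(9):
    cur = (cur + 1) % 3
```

Let's trace through this code step by step.

Initialize: cur = 0
Entering loop: for pos in range(9):
After iteration 1: pos = 0, cur = 1
After iteration 2: pos = 1, cur = 2
After iteration 3: pos = 2, cur = 0
After iteration 4: pos = 3, cur = 1
After iteration 5: pos = 4, cur = 2
After iteration 6: pos = 5, cur = 0
After iteration 7: pos = 6, cur = 1
After iteration 8: pos = 7, cur = 2
After iteration 9: pos = 8, cur = 0
Loop ends.

Final answer: 0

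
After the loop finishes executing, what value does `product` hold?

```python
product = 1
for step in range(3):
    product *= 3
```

Let's trace through this code step by step.

Initialize: product = 1
Entering loop: for step in range(3):
After iteration 1: step = 0, product = 3
After iteration 2: step = 1, product = 9
After iteration 3: step = 2, product = 27
Loop ends.

Final answer: 27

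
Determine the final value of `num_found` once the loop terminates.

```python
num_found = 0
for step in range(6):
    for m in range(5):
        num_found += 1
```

Let's trace through this code step by step.

Initialize: num_found = 0
Entering loop: for step in range(6):
After iteration 1: step = 0, num_found = 5
After iteration 2: step = 1, num_found = 10
After iteration 3: step = 2, num_found = 15
After iteration 4: step = 3, num_found = 20
After iteration 5: step = 4, num_found = 25
After iteration 6: step = 5, num_found = 30
Loop ends.

Final answer: 30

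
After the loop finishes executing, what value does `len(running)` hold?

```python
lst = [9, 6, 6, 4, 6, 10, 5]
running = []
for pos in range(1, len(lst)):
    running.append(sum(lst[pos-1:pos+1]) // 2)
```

Let's trace through this code step by step.

Initialize: lst = [9, 6, 6, 4, 6, 10, 5]
Initialize: running = []
Entering loop: for pos in range(1, len(lst)):
After iteration 1: pos = 1, running = [7]
After iteration 2: pos = 2, running = [7, 6]
After iteration 3: pos = 3, running = [7, 6, 5]
After iteration 4: pos = 4, running = [7, 6, 5, 5]
After iteration 5: pos = 5, running = [7, 6, 5, 5, 8]
After iteration 6: pos = 6, running = [7, 6, 5, 5, 8, 7]
Loop ends.
len(running) = 6

Final answer: 6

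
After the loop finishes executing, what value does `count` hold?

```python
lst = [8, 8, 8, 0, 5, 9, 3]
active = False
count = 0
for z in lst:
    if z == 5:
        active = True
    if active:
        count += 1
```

Let's trace through this code step by step.

Initialize: lst = [8, 8, 8, 0, 5, 9, 3]
Initialize: active = False
Initialize: count = 0
Entering loop: for z in lst:
After iteration 1: z = 8, active = False, count = 0
After iteration 2: z = 8, active = False, count = 0
After iteration 3: z = 8, active = False, count = 0
After iteration 4: z = 0, active = False, count = 0
After iteration 5: z = 5, active = True, count = 1
After iteration 6: z = 9, active = True, count = 2
After iteration 7: z = 3, active = True, count = 3
Loop ends.

Final answer: 3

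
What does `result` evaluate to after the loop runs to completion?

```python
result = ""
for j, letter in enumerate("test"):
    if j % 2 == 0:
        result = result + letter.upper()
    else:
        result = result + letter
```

Let's trace through this code step by step.

Initialize: result = ''
Entering loop: for j, letter in enumerate("test"):
After iteration 1: j = 0, letter = 't', result = 'T'
After iteration 2: j = 1, letter = 'e', result = 'Te'
After iteration 3: j = 2, letter = 's', result = 'TeS'
After iteration 4: j = 3, letter = 't', result = 'TeSt'
Loop ends.

Final answer: 'TeSt'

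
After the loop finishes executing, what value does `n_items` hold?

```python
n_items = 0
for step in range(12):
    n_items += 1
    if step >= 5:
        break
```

Let's trace through this code step by step.

Initialize: n_items = 0
Entering loop: for step in range(12):
After iteration 1: step = 0, n_items = 1
After iteration 2: step = 1, n_items = 2
After iteration 3: step = 2, n_items = 3
After iteration 4: step = 3, n_items = 4
After iteration 5: step = 4, n_items = 5
After iteration 6: step = 5, n_items = 6
Loop ends.

Final answer: 6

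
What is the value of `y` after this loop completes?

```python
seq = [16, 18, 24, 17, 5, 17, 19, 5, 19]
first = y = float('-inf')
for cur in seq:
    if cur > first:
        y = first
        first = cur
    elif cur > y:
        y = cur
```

Let's trace through this code step by step.

Initialize: seq = [16, 18, 24, 17, 5, 17, 19, 5, 19]
Initialize: first = -inf
Initialize: y = -inf
Entering loop: for cur in seq:
After iteration 1: cur = 16, first = 16, y = -inf
After iteration 2: cur = 18, first = 18, y = 16
After iteration 3: cur = 24, first = 24, y = 18
After iteration 4: cur = 17, first = 24, y = 18
After iteration 5: cur = 5, first = 24, y = 18
After iteration 6: cur = 17, first = 24, y = 18
After iteration 7: cur = 19, first = 24, y = 19
After iteration 8: cur = 5, first = 24, y = 19
After iteration 9: cur = 19, first = 24, y = 19
Loop ends.

Final answer: 19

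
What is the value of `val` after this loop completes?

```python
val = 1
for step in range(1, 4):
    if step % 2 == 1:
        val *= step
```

Let's trace through this code step by step.

Initialize: val = 1
Entering loop: for step in range(1, 4):
After iteration 1: step = 1, val = 1
After iteration 2: step = 2, val = 1
After iteration 3: step = 3, val = 3
Loop ends.

Final answer: 3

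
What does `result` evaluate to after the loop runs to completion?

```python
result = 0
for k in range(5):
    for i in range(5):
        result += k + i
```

Let's trace through this code step by step.

Initialize: result = 0
Entering loop: for k in range(5):
After iteration 1: k = 0, result = 10
After iteration 2: k = 1, result = 25
After iteration 3: k = 2, result = 45
After iteration 4: k = 3, result = 70
After iteration 5: k = 4, result = 100
Loop ends.

Final answer: 100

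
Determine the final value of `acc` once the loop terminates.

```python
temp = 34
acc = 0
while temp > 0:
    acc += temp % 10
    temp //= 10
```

Let's trace through this code step by step.

Initialize: temp = 34
Initialize: acc = 0
Entering loop: while temp > 0:
After iteration 1: temp = 3, acc = 4
After iteration 2: temp = 0, acc = 7
Loop ends.

Final answer: 7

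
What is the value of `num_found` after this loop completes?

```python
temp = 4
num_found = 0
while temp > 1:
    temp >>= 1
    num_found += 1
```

Let's trace through this code step by step.

Initialize: temp = 4
Initialize: num_found = 0
Entering loop: while temp > 1:
After iteration 1: temp = 2, num_found = 1
After iteration 2: temp = 1, num_found = 2
Loop ends.

Final answer: 2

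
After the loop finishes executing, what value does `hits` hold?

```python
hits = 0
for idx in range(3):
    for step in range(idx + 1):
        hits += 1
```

Let's trace through this code step by step.

Initialize: hits = 0
Entering loop: for idx in range(3):
After iteration 1: idx = 0, hits = 1, step = 0
After iteration 2: idx = 1, hits = 3, step = 1
After iteration 3: idx = 2, hits = 6, step = 2
Loop ends.

Final answer: 6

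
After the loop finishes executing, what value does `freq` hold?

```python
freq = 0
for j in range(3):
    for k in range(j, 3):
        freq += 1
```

Let's trace through this code step by step.

Initialize: freq = 0
Entering loop: for j in range(3):
After iteration 1: j = 0, freq = 3
After iteration 2: j = 1, freq = 5
After iteration 3: j = 2, freq = 6
Loop ends.

Final answer: 6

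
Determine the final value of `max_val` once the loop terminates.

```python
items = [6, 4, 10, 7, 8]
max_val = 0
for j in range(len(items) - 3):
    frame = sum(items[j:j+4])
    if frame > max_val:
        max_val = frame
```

Let's trace through this code step by step.

Initialize: items = [6, 4, 10, 7, 8]
Initialize: max_val = 0
Entering loop: for j in range(len(items) - 3):
After iteration 1: j = 0, max_val = 27, frame = 27
After iteration 2: j = 1, max_val = 29, frame = 29
Loop ends.

Final answer: 29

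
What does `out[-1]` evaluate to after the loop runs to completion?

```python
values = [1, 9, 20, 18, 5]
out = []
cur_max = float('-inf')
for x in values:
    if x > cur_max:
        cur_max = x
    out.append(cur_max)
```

Let's trace through this code step by step.

Initialize: values = [1, 9, 20, 18, 5]
Initialize: out = []
Initialize: cur_max = -inf
Entering loop: for x in values:
After iteration 1: x = 1, out = [1], cur_max = 1
After iteration 2: x = 9, out = [1, 9], cur_max = 9
After iteration 3: x = 20, out = [1, 9, 20], cur_max = 20
After iteration 4: x = 18, out = [1, 9, 20, 20], cur_max = 20
After iteration 5: x = 5, out = [1, 9, 20, 20, 20], cur_max = 20
Loop ends.
out[-1] = 20

Final answer: 20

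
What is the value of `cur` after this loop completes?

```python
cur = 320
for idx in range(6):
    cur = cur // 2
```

Let's trace through this code step by step.

Initialize: cur = 320
Entering loop: for idx in range(6):
After iteration 1: idx = 0, cur = 160
After iteration 2: idx = 1, cur = 80
After iteration 3: idx = 2, cur = 40
After iteration 4: idx = 3, cur = 20
After iteration 5: idx = 4, cur = 10
After iteration 6: idx = 5, cur = 5
Loop ends.

Final answer: 5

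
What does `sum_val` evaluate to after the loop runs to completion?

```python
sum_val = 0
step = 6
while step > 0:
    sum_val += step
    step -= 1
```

Let's trace through this code step by step.

Initialize: sum_val = 0
Initialize: step = 6
Entering loop: while step > 0:
After iteration 1: sum_val = 6, step = 5
After iteration 2: sum_val = 11, step = 4
After iteration 3: sum_val = 15, step = 3
After iteration 4: sum_val = 18, step = 2
After iteration 5: sum_val = 20, step = 1
After iteration 6: sum_val = 21, step = 0
Loop ends.

Final answer: 21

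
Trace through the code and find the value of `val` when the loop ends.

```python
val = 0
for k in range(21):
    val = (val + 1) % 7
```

Let's trace through this code step by step.

Initialize: val = 0
Entering loop: for k in range(21):
After iteration 1: k = 0, val = 1
After iteration 2: k = 1, val = 2
After iteration 3: k = 2, val = 3
After iteration 4: k = 3, val = 4
After iteration 5: k = 4, val = 5
After iteration 6: k = 5, val = 6
After iteration 7: k = 6, val = 0
After iteration 8: k = 7, val = 1
After iteration 9: k = 8, val = 2
After iteration 10: k = 9, val = 3
After iteration 11: k = 10, val = 4
After iteration 12: k = 11, val = 5
After iteration 13: k = 12, val = 6
After iteration 14: k = 13, val = 0
After iteration 15: k = 14, val = 1
After iteration 16: k = 15, val = 2
After iteration 17: k = 16, val = 3
After iteration 18: k = 17, val = 4
After iteration 19: k = 18, val = 5
After iteration 20: k = 19, val = 6
After iteration 21: k = 20, val = 0
Loop ends.

Final answer: 0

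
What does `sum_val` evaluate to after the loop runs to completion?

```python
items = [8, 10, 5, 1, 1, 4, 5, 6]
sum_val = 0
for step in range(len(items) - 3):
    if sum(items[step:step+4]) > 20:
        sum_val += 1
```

Let's trace through this code step by step.

Initialize: items = [8, 10, 5, 1, 1, 4, 5, 6]
Initialize: sum_val = 0
Entering loop: for step in range(len(items) - 3):
After iteration 1: step = 0, sum_val = 1
After iteration 2: step = 1, sum_val = 1
After iteration 3: step = 2, sum_val = 1
After iteration 4: step = 3, sum_val = 1
After iteration 5: step = 4, sum_val = 1
Loop ends.

Final answer: 1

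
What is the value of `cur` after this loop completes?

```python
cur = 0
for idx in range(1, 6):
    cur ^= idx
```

Let's trace through this code step by step.

Initialize: cur = 0
Entering loop: for idx in range(1, 6):
After iteration 1: idx = 1, cur = 1
After iteration 2: idx = 2, cur = 3
After iteration 3: idx = 3, cur = 0
After iteration 4: idx = 4, cur = 4
After iteration 5: idx = 5, cur = 1
Loop ends.

Final answer: 1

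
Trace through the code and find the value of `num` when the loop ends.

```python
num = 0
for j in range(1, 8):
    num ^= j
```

Let's trace through this code step by step.

Initialize: num = 0
Entering loop: for j in range(1, 8):
After iteration 1: j = 1, num = 1
After iteration 2: j = 2, num = 3
After iteration 3: j = 3, num = 0
After iteration 4: j = 4, num = 4
After iteration 5: j = 5, num = 1
After iteration 6: j = 6, num = 7
After iteration 7: j = 7, num = 0
Loop ends.

Final answer: 0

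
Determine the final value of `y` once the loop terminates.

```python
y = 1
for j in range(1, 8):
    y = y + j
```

Let's trace through this code step by step.

Initialize: y = 1
Entering loop: for j in range(1, 8):
After iteration 1: j = 1, y = 2
After iteration 2: j = 2, y = 4
After iteration 3: j = 3, y = 7
After iteration 4: j = 4, y = 11
After iteration 5: j = 5, y = 16
After iteration 6: j = 6, y = 22
After iteration 7: j = 7, y = 29
Loop ends.

Final answer: 29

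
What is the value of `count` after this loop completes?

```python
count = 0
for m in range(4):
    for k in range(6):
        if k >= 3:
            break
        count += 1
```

Let's trace through this code step by step.

Initialize: count = 0
Entering loop: for m in range(4):
After iteration 1: m = 0, count = 3
After iteration 2: m = 1, count = 6
After iteration 3: m = 2, count = 9
After iteration 4: m = 3, count = 12
Loop ends.

Final answer: 12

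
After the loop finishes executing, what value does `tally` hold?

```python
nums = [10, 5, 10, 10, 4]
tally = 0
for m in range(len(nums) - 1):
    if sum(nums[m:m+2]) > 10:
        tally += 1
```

Let's trace through this code step by step.

Initialize: nums = [10, 5, 10, 10, 4]
Initialize: tally = 0
Entering loop: for m in range(len(nums) - 1):
After iteration 1: m = 0, tally = 1
After iteration 2: m = 1, tally = 2
After iteration 3: m = 2, tally = 3
After iteration 4: m = 3, tally = 4
Loop ends.

Final answer: 4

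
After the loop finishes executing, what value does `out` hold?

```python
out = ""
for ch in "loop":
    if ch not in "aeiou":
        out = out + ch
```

Let's trace through this code step by step.

Initialize: out = ''
Entering loop: for ch in "loop":
After iteration 1: ch = 'l', out = 'l'
After iteration 2: ch = 'o', out = 'l'
After iteration 3: ch = 'o', out = 'l'
After iteration 4: ch = 'p', out = 'lp'
Loop ends.

Final answer: 'lp'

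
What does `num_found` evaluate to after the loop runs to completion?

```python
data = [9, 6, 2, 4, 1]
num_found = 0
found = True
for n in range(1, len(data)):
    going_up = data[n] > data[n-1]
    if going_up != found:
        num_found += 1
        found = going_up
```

Let's trace through this code step by step.

Initialize: data = [9, 6, 2, 4, 1]
Initialize: num_found = 0
Initialize: found = True
Entering loop: for n in range(1, len(data)):
After iteration 1: n = 1, num_found = 1, found = False, going_up = False
After iteration 2: n = 2, num_found = 1, found = False, going_up = False
After iteration 3: n = 3, num_found = 2, found = True, going_up = True
After iteration 4: n = 4, num_found = 3, found = False, going_up = False
Loop ends.

Final answer: 3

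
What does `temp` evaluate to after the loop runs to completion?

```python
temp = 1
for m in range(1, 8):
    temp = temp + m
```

Let's trace through this code step by step.

Initialize: temp = 1
Entering loop: for m in range(1, 8):
After iteration 1: m = 1, temp = 2
After iteration 2: m = 2, temp = 4
After iteration 3: m = 3, temp = 7
After iteration 4: m = 4, temp = 11
After iteration 5: m = 5, temp = 16
After iteration 6: m = 6, temp = 22
After iteration 7: m = 7, temp = 29
Loop ends.

Final answer: 29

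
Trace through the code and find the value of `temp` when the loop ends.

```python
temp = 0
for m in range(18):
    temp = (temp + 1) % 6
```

Let's trace through this code step by step.

Initialize: temp = 0
Entering loop: for m in range(18):
After iteration 1: m = 0, temp = 1
After iteration 2: m = 1, temp = 2
After iteration 3: m = 2, temp = 3
After iteration 4: m = 3, temp = 4
After iteration 5: m = 4, temp = 5
After iteration 6: m = 5, temp = 0
After iteration 7: m = 6, temp = 1
After iteration 8: m = 7, temp = 2
After iteration 9: m = 8, temp = 3
After iteration 10: m = 9, temp = 4
After iteration 11: m = 10, temp = 5
After iteration 12: m = 11, temp = 0
After iteration 13: m = 12, temp = 1
After iteration 14: m = 13, temp = 2
After iteration 15: m = 14, temp = 3
After iteration 16: m = 15, temp = 4
After iteration 17: m = 16, temp = 5
After iteration 18: m = 17, temp = 0
Loop ends.

Final answer: 0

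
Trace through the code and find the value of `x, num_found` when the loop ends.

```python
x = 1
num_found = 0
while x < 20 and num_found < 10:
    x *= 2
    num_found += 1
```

Let's trace through this code step by step.

Initialize: x = 1
Initialize: num_found = 0
Entering loop: while x < 20 and num_found < 10:
After iteration 1: x = 2, num_found = 1
After iteration 2: x = 4, num_found = 2
After iteration 3: x = 8, num_found = 3
After iteration 4: x = 16, num_found = 4
After iteration 5: x = 32, num_found = 5
Loop ends.

Final answer: 32, 5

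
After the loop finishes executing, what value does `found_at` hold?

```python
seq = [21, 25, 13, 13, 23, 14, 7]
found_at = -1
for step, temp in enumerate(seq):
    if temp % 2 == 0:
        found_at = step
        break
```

Let's trace through this code step by step.

Initialize: seq = [21, 25, 13, 13, 23, 14, 7]
Initialize: found_at = -1
Entering loop: for step, temp in enumerate(seq):
After iteration 1: step = 0, temp = 21, found_at = -1
After iteration 2: step = 1, temp = 25, found_at = -1
After iteration 3: step = 2, temp = 13, found_at = -1
After iteration 4: step = 3, temp = 13, found_at = -1
After iteration 5: step = 4, temp = 23, found_at = -1
After iteration 6: step = 5, temp = 14, found_at = 5
Loop ends.

Final answer: 5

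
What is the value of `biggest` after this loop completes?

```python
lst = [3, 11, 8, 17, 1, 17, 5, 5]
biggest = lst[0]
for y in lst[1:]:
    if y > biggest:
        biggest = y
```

Let's trace through this code step by step.

Initialize: lst = [3, 11, 8, 17, 1, 17, 5, 5]
Initialize: biggest = 3
Entering loop: for y in lst[1:]:
After iteration 1: y = 11, biggest = 11
After iteration 2: y = 8, biggest = 11
After iteration 3: y = 17, biggest = 17
After iteration 4: y = 1, biggest = 17
After iteration 5: y = 17, biggest = 17
After iteration 6: y = 5, biggest = 17
After iteration 7: y = 5, biggest = 17
Loop ends.

Final answer: 17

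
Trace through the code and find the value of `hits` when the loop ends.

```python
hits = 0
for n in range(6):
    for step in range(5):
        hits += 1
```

Let's trace through this code step by step.

Initialize: hits = 0
Entering loop: for n in range(6):
After iteration 1: n = 0, hits = 5
After iteration 2: n = 1, hits = 10
After iteration 3: n = 2, hits = 15
After iteration 4: n = 3, hits = 20
After iteration 5: n = 4, hits = 25
After iteration 6: n = 5, hits = 30
Loop ends.

Final answer: 30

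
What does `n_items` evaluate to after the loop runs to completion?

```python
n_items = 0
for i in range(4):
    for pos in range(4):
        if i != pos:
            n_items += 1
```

Let's trace through this code step by step.

Initialize: n_items = 0
Entering loop: for i in range(4):
After iteration 1: i = 0, n_items = 3
After iteration 2: i = 1, n_items = 6
After iteration 3: i = 2, n_items = 9
After iteration 4: i = 3, n_items = 12
Loop ends.

Final answer: 12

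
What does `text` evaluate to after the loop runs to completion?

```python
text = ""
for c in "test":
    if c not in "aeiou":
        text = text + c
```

Let's trace through this code step by step.

Initialize: text = ''
Entering loop: for c in "test":
After iteration 1: c = 't', text = 't'
After iteration 2: c = 'e', text = 't'
After iteration 3: c = 's', text = 'ts'
After iteration 4: c = 't', text = 'tst'
Loop ends.

Final answer: 'tst'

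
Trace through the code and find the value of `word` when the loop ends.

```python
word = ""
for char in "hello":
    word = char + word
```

Let's trace through this code step by step.

Initialize: word = ''
Entering loop: for char in "hello":
After iteration 1: char = 'h', word = 'h'
After iteration 2: char = 'e', word = 'eh'
After iteration 3: char = 'l', word = 'leh'
After iteration 4: char = 'l', word = 'lleh'
After iteration 5: char = 'o', word = 'olleh'
Loop ends.

Final answer: 'olleh'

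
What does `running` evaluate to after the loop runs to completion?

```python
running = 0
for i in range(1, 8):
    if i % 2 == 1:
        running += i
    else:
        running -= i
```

Let's trace through this code step by step.

Initialize: running = 0
Entering loop: for i in range(1, 8):
After iteration 1: i = 1, running = 1
After iteration 2: i = 2, running = -1
After iteration 3: i = 3, running = 2
After iteration 4: i = 4, running = -2
After iteration 5: i = 5, running = 3
After iteration 6: i = 6, running = -3
After iteration 7: i = 7, running = 4
Loop ends.

Final answer: 4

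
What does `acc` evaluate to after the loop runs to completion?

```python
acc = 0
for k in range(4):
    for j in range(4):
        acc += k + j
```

Let's trace through this code step by step.

Initialize: acc = 0
Entering loop: for k in range(4):
After iteration 1: k = 0, acc = 6
After iteration 2: k = 1, acc = 16
After iteration 3: k = 2, acc = 30
After iteration 4: k = 3, acc = 48
Loop ends.

Final answer: 48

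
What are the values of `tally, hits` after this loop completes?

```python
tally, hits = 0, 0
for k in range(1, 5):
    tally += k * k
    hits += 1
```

Let's trace through this code step by step.

Initialize: tally = 0
Initialize: hits = 0
Entering loop: for k in range(1, 5):
After iteration 1: k = 1, tally = 1, hits = 1
After iteration 2: k = 2, tally = 5, hits = 2
After iteration 3: k = 3, tally = 14, hits = 3
After iteration 4: k = 4, tally = 30, hits = 4
Loop ends.

Final answer: 30, 4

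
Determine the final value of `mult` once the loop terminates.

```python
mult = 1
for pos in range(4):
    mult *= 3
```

Let's trace through this code step by step.

Initialize: mult = 1
Entering loop: for pos in range(4):
After iteration 1: pos = 0, mult = 3
After iteration 2: pos = 1, mult = 9
After iteration 3: pos = 2, mult = 27
After iteration 4: pos = 3, mult = 81
Loop ends.

Final answer: 81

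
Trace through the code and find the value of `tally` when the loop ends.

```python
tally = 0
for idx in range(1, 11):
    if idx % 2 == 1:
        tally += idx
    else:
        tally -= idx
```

Let's trace through this code step by step.

Initialize: tally = 0
Entering loop: for idx in range(1, 11):
After iteration 1: idx = 1, tally = 1
After iteration 2: idx = 2, tally = -1
After iteration 3: idx = 3, tally = 2
After iteration 4: idx = 4, tally = -2
After iteration 5: idx = 5, tally = 3
After iteration 6: idx = 6, tally = -3
After iteration 7: idx = 7, tally = 4
After iteration 8: idx = 8, tally = -4
After iteration 9: idx = 9, tally = 5
After iteration 10: idx = 10, tally = -5
Loop ends.

Final answer: -5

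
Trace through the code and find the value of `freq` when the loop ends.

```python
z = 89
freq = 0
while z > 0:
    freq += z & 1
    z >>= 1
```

Let's trace through this code step by step.

Initialize: z = 89
Initialize: freq = 0
Entering loop: while z > 0:
After iteration 1: z = 44, freq = 1
After iteration 2: z = 22, freq = 1
After iteration 3: z = 11, freq = 1
After iteration 4: z = 5, freq = 2
After iteration 5: z = 2, freq = 3
After iteration 6: z = 1, freq = 3
After iteration 7: z = 0, freq = 4
Loop ends.

Final answer: 4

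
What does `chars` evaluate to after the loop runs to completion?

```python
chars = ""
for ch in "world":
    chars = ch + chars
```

Let's trace through this code step by step.

Initialize: chars = ''
Entering loop: for ch in "world":
After iteration 1: ch = 'w', chars = 'w'
After iteration 2: ch = 'o', chars = 'ow'
After iteration 3: ch = 'r', chars = 'row'
After iteration 4: ch = 'l', chars = 'lrow'
After iteration 5: ch = 'd', chars = 'dlrow'
Loop ends.

Final answer: 'dlrow'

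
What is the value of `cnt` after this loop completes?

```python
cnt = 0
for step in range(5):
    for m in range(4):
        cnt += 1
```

Let's trace through this code step by step.

Initialize: cnt = 0
Entering loop: for step in range(5):
After iteration 1: step = 0, cnt = 4
After iteration 2: step = 1, cnt = 8
After iteration 3: step = 2, cnt = 12
After iteration 4: step = 3, cnt = 16
After iteration 5: step = 4, cnt = 20
Loop ends.

Final answer: 20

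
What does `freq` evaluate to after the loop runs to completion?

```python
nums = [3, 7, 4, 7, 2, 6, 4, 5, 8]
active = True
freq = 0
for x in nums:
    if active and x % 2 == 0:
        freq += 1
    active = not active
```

Let's trace through this code step by step.

Initialize: nums = [3, 7, 4, 7, 2, 6, 4, 5, 8]
Initialize: active = True
Initialize: freq = 0
Entering loop: for x in nums:
After iteration 1: x = 3, active = False, freq = 0
After iteration 2: x = 7, active = True, freq = 0
After iteration 3: x = 4, active = False, freq = 1
After iteration 4: x = 7, active = True, freq = 1
After iteration 5: x = 2, active = False, freq = 2
After iteration 6: x = 6, active = True, freq = 2
After iteration 7: x = 4, active = False, freq = 3
After iteration 8: x = 5, active = True, freq = 3
After iteration 9: x = 8, active = False, freq = 4
Loop ends.

Final answer: 4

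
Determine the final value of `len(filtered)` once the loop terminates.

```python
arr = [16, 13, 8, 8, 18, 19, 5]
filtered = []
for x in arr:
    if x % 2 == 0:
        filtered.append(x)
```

Let's trace through this code step by step.

Initialize: arr = [16, 13, 8, 8, 18, 19, 5]
Initialize: filtered = []
Entering loop: for x in arr:
After iteration 1: x = 16, filtered = [16]
After iteration 2: x = 13, filtered = [16]
After iteration 3: x = 8, filtered = [16, 8]
After iteration 4: x = 8, filtered = [16, 8, 8]
After iteration 5: x = 18, filtered = [16, 8, 8, 18]
After iteration 6: x = 19, filtered = [16, 8, 8, 18]
After iteration 7: x = 5, filtered = [16, 8, 8, 18]
Loop ends.
len(filtered) = 4

Final answer: 4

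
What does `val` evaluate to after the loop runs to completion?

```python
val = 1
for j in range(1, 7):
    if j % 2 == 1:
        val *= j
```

Let's trace through this code step by step.

Initialize: val = 1
Entering loop: for j in range(1, 7):
After iteration 1: j = 1, val = 1
After iteration 2: j = 2, val = 1
After iteration 3: j = 3, val = 3
After iteration 4: j = 4, val = 3
After iteration 5: j = 5, val = 15
After iteration 6: j = 6, val = 15
Loop ends.

Final answer: 15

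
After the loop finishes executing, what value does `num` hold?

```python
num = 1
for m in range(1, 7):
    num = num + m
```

Let's trace through this code step by step.

Initialize: num = 1
Entering loop: for m in range(1, 7):
After iteration 1: m = 1, num = 2
After iteration 2: m = 2, num = 4
After iteration 3: m = 3, num = 7
After iteration 4: m = 4, num = 11
After iteration 5: m = 5, num = 16
After iteration 6: m = 6, num = 22
Loop ends.

Final answer: 22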